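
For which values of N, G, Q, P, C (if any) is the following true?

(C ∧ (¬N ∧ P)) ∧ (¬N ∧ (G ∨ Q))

N: False, G: True, Q: True, P: True, C: True

  C ∧ (¬N ∧ P) = True
    ¬N ∧ P = True
      ¬N = True
  ¬N ∧ (G ∨ Q) = True
    ¬N = True
    G ∨ Q = True
Both conjuncts True, so the formula holds.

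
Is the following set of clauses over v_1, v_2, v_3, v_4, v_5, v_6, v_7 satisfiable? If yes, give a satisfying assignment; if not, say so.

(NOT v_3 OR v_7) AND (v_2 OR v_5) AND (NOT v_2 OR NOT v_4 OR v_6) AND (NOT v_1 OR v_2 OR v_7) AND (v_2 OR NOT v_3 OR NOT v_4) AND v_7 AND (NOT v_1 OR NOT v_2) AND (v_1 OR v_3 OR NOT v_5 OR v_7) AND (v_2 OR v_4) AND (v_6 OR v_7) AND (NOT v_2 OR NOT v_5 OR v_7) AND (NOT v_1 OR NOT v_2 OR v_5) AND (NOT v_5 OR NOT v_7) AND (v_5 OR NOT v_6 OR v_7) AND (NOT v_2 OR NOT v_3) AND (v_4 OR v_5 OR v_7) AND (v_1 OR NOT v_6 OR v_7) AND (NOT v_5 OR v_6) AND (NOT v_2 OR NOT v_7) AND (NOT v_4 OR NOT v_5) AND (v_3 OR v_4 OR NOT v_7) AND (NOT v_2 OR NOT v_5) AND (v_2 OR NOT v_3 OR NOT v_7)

Case v_7 = True:
  (NOT v_5 OR NOT v_7) forces v_5 = False.
  (v_2 OR v_5) forces v_2 = True.
  Clause (NOT v_2 OR NOT v_7) is falsified — contradiction.
Case v_7 = False:
  Clause (v_7) is falsified — contradiction.
Both cases fail, so the formula is unsatisfiable.

UNSATISFIABLE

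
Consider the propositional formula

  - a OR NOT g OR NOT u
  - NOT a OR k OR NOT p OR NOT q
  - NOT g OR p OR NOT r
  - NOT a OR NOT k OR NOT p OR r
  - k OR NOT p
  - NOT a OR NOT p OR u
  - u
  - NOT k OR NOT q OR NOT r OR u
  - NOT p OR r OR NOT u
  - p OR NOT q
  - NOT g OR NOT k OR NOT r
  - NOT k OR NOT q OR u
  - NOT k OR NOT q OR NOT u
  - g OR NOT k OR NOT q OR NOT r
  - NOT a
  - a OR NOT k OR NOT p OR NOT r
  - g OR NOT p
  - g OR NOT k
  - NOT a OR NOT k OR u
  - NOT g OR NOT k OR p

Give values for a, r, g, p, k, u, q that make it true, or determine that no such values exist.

Unit clause (u) forces u = True.
Unit clause (NOT a) forces a = False.
In (a OR NOT g OR NOT u) only NOT g is left, so g = False.
In (g OR NOT p) only NOT p is left, so p = False.
In (g OR NOT k) only NOT k is left, so k = False.
In (p OR NOT q) only NOT q is left, so q = False.
Set r = False.
All clauses satisfied.

a: False, r: False, g: False, p: False, k: False, u: True, q: False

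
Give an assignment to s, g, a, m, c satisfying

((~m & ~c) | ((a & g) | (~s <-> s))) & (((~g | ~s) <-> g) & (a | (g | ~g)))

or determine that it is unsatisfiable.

s = False, g = True, a = False, m = False, c = False

  (~m & ~c) | ((a & g) | (~s <-> s)) = True
    ~m & ~c = True
      ~m = True
      ~c = True
    (a & g) | (~s <-> s) = False
      a & g = False
      ~s <-> s = False
        ~s = True
  ((~g | ~s) <-> g) & (a | (g | ~g)) = True
    (~g | ~s) <-> g = True
      ~g | ~s = True
        ~g = False
        ~s = True
    a | (g | ~g) = True
      g | ~g = True
        ~g = False
Both conjuncts True, so the formula holds.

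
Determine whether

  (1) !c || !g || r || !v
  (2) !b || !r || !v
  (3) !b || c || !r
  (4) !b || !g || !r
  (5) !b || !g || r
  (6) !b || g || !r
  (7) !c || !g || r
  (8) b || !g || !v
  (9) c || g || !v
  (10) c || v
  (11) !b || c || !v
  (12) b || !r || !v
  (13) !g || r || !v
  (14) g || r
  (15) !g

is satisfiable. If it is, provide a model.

Unit clause (!g) forces g = False.
In (g || r) only r is left, so r = True.
In (!b || g || !r) only !b is left, so b = False.
In (b || !r || !v) only !v is left, so v = False.
In (c || v) only c is left, so c = True.
All clauses satisfied.

b=F; c=T; r=T; g=F; v=F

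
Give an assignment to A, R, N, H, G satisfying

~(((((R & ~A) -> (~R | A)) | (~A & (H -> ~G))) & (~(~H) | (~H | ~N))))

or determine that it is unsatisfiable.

A: False; R: True; N: False; H: True; G: True

  ~(((((R & ~A) -> (~R | A)) | (~A & (H -> ~G))) & (~(~H) | (~H | ~N)))) = True
    (((R & ~A) -> (~R | A)) | (~A & (H -> ~G))) & (~(~H) | (~H | ~N)) = False
      ((R & ~A) -> (~R | A)) | (~A & (H -> ~G)) = False
        (R & ~A) -> (~R | A) = False
          R & ~A = True
            ~A = True
          ~R | A = False
            ~R = False
        ~A & (H -> ~G) = False
          ~A = True
          H -> ~G = False
            ~G = False
      ~(~H) | (~H | ~N) = True
        ~(~H) = True
          ~H = False
        ~H | ~N = True
          ~H = False
          ~N = True
The formula evaluates to True.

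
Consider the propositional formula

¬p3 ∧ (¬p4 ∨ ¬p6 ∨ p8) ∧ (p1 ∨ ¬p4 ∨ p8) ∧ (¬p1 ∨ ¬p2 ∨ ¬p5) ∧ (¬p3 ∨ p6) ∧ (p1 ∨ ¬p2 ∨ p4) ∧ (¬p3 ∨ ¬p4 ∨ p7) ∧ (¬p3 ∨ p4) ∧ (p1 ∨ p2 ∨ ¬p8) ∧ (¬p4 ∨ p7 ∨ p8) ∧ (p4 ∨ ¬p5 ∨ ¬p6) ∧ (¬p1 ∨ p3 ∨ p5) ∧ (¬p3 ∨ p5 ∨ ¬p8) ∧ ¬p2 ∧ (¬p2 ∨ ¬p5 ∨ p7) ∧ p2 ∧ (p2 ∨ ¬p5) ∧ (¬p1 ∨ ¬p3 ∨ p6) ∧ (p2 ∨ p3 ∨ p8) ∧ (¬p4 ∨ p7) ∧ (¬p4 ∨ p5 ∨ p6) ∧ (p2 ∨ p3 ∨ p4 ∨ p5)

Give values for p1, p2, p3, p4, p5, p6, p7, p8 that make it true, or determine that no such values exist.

Case p2 = True:
  Clause (¬p2) is falsified — contradiction.
Case p2 = False:
  Clause (p2) is falsified — contradiction.
Both cases fail, so the formula is unsatisfiable.

No satisfying assignment exists.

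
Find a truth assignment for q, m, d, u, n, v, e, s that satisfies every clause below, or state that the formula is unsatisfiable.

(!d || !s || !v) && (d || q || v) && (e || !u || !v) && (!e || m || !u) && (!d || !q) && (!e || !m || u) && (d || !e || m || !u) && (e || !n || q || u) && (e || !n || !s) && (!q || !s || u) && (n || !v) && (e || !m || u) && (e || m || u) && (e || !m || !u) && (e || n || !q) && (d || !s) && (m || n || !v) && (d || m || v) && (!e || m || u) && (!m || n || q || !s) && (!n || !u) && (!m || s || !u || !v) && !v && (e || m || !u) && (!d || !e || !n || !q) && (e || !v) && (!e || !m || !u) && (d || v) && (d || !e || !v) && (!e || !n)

Unsatisfiable — no assignment works.

Case m = True:
  (!v) forces v = False.
  (d || v) forces d = True.
  (!d || !q) forces q = False.
  If e = True:
    (!e || !m || u) forces u = True.
    clause (!e || !m || !u) is falsified.
  If e = False:
    (e || !m || u) forces u = True.
    clause (e || !m || !u) is falsified.
  Every sub-case reaches a contradiction.
Case m = False:
  (!v) forces v = False.
  (d || m || v) forces d = True.
  (!d || !q) forces q = False.
  If e = True:
    (!e || m || !u) forces u = False.
    clause (!e || m || u) is falsified.
  If e = False:
    (e || m || u) forces u = True.
    clause (e || m || !u) is falsified.
  Every sub-case reaches a contradiction.
Both cases fail, so the formula is unsatisfiable.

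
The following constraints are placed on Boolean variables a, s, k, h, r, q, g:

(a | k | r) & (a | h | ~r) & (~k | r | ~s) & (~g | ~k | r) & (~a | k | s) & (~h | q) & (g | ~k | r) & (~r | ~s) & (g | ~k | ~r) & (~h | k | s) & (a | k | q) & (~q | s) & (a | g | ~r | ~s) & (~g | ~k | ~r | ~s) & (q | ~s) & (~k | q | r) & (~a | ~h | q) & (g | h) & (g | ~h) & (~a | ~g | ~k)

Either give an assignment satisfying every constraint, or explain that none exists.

a = True, s = True, k = False, h = False, r = False, q = True, g = True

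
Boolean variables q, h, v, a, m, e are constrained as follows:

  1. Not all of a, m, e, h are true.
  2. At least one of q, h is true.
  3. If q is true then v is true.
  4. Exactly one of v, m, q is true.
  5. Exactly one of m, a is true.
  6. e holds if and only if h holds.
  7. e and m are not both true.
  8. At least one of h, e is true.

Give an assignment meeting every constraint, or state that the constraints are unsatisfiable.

q: False, h: True, v: True, a: True, m: False, e: True

  (1) {a, m, e, h}: 3/4 true — not all ✓
  (2) {q, h}: 1 true — at least one ✓
  (3) q=F ⇒ v: vacuous ✓
  (4) {v, m, q}: 1 true — exactly one ✓
  (5) {m, a}: 1 true — exactly one ✓
  (6) e=T, h=T — same ✓
  (7) e=T, m=F — not both ✓
  (8) {h, e}: 2 true — at least one ✓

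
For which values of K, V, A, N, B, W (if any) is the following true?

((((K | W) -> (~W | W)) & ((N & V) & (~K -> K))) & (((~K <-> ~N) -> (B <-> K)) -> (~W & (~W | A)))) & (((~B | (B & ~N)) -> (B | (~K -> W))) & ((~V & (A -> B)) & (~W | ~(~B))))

The formula is unsatisfiable.

Case V = True: the conjunct ~V is False.
Case V = False: the conjunct V is False.
Both cases fail — unsatisfiable.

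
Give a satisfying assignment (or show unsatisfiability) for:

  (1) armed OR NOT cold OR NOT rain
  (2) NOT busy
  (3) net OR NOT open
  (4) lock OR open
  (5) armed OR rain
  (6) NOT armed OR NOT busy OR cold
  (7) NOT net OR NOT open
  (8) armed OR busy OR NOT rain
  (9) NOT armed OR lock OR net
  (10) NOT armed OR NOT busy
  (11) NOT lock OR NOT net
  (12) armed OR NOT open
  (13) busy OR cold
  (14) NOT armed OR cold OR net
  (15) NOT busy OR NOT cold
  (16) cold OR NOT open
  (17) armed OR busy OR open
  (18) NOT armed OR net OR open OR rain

busy=F, lock=T, armed=T, rain=T, open=F, net=F, cold=T

Unit clause (NOT busy) forces busy = False.
In (busy OR cold) only cold is left, so cold = True.
Set lock = True.
  then (NOT lock OR NOT net) forces net = False.
  then (net OR NOT open) forces open = False.
  then (armed OR busy OR open) forces armed = True.
  then (NOT armed OR net OR open OR rain) forces rain = True.
All clauses satisfied.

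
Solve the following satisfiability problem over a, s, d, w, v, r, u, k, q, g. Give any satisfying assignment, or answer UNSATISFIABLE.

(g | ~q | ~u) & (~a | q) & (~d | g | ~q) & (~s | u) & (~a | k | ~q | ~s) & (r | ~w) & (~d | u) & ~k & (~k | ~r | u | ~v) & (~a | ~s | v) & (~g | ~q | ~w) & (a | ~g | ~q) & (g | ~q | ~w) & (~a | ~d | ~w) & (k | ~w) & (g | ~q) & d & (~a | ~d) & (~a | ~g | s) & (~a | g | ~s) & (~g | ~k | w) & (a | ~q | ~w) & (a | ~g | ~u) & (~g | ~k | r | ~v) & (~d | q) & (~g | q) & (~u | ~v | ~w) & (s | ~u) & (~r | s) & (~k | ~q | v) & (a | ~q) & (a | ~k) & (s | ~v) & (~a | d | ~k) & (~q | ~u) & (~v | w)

No satisfying assignment exists.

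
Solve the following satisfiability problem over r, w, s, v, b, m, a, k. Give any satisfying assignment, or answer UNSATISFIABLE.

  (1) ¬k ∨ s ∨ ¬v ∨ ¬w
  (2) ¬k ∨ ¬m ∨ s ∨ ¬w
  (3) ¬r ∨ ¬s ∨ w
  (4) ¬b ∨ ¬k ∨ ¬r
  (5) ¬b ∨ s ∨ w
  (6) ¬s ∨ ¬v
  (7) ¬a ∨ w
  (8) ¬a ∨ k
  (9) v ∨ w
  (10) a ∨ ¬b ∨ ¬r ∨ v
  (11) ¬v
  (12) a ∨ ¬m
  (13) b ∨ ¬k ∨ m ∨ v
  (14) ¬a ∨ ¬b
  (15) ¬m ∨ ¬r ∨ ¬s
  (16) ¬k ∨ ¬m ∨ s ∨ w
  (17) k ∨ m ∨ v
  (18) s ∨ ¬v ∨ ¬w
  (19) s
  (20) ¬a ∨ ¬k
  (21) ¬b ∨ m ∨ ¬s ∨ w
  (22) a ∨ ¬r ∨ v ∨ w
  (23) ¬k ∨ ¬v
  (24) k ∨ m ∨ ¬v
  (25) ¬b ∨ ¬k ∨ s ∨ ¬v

r=F; w=T; s=T; v=F; b=T; m=F; a=F; k=T

Unit clause (¬v) forces v = False.
Unit clause (s) forces s = True.
In (v ∨ w) only w is left, so w = True.
Try r = True:
  (¬m ∨ ¬r ∨ ¬s) forces m = False.
  (k ∨ m ∨ v) forces k = True.
  (¬b ∨ ¬k ∨ ¬r) forces b = False.
  clause (b ∨ ¬k ∨ m ∨ v) is falsified — backtrack.
So r = False.
Set b = True.
  then (¬a ∨ ¬b) forces a = False.
  then (a ∨ ¬m) forces m = False.
  then (k ∨ m ∨ v) forces k = True.
All clauses satisfied.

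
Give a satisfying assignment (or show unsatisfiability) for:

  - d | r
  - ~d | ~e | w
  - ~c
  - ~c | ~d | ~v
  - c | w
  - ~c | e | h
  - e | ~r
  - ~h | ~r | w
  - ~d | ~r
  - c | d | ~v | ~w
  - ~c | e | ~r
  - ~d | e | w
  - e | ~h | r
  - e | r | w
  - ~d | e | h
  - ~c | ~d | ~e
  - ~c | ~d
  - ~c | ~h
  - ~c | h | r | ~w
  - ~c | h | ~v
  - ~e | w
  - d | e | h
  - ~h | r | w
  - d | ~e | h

e = True, d = True, r = False, v = False, c = False, w = True, h = True

Unit clause (~c) forces c = False.
In (c | w) only w is left, so w = True.
Set e = True.
Set d = True.
  then (~d | ~r) forces r = False.
Set v = False.
Set h = True.
All clauses satisfied.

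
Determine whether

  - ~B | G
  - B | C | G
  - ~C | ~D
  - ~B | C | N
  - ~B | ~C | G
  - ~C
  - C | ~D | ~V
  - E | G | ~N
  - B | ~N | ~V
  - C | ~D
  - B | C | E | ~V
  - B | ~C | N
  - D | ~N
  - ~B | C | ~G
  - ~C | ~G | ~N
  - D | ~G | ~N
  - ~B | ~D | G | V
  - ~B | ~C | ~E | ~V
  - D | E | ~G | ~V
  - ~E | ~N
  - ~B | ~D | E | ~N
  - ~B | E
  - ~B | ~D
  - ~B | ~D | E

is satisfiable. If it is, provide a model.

Unit clause (~C) forces C = False.
In (C | ~D) only ~D is left, so D = False.
In (D | ~N) only ~N is left, so N = False.
In (~B | C | N) only ~B is left, so B = False.
In (B | C | G) only G is left, so G = True.
Set V = False.
Set E = True.
All clauses satisfied.

N=F, G=T, C=F, D=F, B=F, V=F, E=T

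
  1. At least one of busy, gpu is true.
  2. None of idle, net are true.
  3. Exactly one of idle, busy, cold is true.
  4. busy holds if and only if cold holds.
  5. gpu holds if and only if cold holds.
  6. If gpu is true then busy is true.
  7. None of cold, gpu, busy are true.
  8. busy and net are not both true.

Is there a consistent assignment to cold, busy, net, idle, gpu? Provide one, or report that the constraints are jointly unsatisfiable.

Case busy = True:
  Constraint (7) is violated (busy=T) — contradiction.
Case busy = False:
  (1) with busy=F forces gpu = True.
  Constraint (6) is violated (gpu=T, busy=F) — contradiction.
Both cases fail — unsatisfiable.

The formula is unsatisfiable.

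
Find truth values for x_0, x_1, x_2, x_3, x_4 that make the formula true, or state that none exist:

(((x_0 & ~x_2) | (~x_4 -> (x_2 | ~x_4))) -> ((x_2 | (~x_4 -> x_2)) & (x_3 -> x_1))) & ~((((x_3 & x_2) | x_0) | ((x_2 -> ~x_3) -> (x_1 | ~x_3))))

The formula is unsatisfiable.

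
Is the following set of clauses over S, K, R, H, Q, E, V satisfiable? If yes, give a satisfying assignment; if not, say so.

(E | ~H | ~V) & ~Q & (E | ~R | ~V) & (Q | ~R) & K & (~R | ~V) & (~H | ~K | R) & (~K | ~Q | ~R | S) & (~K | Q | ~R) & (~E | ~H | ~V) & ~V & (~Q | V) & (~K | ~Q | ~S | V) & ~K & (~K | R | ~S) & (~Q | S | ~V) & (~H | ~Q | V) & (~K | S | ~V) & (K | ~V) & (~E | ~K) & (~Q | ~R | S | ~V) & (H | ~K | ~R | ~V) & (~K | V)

The formula is unsatisfiable.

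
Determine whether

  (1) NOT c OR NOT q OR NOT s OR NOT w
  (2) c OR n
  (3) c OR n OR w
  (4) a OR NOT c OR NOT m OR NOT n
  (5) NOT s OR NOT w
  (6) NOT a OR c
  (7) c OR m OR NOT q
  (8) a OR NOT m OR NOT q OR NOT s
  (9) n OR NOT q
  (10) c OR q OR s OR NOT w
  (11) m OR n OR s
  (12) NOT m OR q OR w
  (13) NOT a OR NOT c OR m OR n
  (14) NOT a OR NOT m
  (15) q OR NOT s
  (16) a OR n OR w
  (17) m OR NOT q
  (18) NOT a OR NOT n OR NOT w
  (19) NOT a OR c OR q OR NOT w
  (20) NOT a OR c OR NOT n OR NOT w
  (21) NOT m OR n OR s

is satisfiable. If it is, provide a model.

a = False, s = False, m = False, c = True, q = False, w = True, n = True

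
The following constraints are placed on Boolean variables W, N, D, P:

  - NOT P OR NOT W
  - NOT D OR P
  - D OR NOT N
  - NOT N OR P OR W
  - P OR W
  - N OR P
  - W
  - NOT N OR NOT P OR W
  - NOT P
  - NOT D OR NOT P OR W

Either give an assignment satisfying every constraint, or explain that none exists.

Case P = True:
  Clause (NOT P) is falsified — contradiction.
Case P = False:
  (NOT D OR P) forces D = False.
  (D OR NOT N) forces N = False.
  Clause (N OR P) is falsified — contradiction.
Both cases fail, so the formula is unsatisfiable.

Unsatisfiable — no assignment works.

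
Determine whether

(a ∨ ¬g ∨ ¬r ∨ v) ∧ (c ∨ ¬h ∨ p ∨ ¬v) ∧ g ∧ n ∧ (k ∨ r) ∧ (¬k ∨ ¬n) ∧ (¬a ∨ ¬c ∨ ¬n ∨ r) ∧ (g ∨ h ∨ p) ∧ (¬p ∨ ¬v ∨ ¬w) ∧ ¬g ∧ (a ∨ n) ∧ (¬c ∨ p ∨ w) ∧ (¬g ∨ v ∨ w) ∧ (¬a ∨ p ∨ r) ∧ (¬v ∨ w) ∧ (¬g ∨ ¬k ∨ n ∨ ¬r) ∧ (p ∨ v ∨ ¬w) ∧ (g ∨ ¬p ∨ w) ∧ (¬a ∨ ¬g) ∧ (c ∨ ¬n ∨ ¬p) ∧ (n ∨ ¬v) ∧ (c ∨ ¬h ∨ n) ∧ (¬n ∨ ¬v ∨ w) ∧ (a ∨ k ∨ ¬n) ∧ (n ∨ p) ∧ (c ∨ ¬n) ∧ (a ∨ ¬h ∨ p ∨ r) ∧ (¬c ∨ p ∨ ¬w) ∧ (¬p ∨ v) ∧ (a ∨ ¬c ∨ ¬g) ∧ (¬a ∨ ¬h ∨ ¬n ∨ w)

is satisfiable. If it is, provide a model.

No satisfying assignment exists.

Case g = True:
  Clause (¬g) is falsified — contradiction.
Case g = False:
  Clause (g) is falsified — contradiction.
Both cases fail, so the formula is unsatisfiable.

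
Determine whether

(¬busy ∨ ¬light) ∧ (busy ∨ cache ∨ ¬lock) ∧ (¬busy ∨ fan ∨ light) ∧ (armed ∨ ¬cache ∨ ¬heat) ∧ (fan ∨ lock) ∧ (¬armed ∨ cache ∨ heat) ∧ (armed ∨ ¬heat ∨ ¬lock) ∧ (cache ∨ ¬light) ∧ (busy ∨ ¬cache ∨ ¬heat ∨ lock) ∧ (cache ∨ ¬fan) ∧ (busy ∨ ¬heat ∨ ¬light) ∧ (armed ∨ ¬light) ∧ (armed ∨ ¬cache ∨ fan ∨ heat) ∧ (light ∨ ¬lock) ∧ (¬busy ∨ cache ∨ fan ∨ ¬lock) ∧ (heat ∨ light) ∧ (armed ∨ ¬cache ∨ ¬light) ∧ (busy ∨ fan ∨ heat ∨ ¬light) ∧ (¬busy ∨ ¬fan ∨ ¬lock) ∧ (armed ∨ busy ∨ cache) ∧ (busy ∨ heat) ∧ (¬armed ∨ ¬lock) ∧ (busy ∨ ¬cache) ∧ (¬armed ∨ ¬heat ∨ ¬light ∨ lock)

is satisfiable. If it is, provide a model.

lock = False; fan = True; heat = True; busy = True; light = False; cache = True; armed = True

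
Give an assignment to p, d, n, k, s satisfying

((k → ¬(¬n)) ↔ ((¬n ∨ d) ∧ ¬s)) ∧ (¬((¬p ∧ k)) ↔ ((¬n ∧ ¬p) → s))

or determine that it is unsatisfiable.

p = True, d = False, n = False, k = False, s = False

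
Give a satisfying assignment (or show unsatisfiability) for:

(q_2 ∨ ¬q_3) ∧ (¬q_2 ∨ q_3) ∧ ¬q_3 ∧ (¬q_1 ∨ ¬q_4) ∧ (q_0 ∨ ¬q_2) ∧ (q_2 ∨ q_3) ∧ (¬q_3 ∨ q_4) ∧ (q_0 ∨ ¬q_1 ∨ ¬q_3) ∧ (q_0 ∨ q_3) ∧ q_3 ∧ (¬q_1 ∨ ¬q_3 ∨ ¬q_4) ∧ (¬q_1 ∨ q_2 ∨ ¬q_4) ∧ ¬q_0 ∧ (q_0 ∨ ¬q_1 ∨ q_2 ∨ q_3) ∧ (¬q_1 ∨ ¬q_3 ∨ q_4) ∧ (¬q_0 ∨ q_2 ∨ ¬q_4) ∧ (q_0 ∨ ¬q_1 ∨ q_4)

Unsatisfiable — no assignment works.

Case q_3 = True:
  Clause (¬q_3) is falsified — contradiction.
Case q_3 = False:
  Clause (q_3) is falsified — contradiction.
Both cases fail, so the formula is unsatisfiable.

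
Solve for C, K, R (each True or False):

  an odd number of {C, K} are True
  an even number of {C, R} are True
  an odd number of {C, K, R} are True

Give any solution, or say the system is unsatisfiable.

C = False, K = True, R = False

{C, K}: 1 true → odd ✓
{C, R}: 0 true → even ✓
{C, K, R}: 1 true → odd ✓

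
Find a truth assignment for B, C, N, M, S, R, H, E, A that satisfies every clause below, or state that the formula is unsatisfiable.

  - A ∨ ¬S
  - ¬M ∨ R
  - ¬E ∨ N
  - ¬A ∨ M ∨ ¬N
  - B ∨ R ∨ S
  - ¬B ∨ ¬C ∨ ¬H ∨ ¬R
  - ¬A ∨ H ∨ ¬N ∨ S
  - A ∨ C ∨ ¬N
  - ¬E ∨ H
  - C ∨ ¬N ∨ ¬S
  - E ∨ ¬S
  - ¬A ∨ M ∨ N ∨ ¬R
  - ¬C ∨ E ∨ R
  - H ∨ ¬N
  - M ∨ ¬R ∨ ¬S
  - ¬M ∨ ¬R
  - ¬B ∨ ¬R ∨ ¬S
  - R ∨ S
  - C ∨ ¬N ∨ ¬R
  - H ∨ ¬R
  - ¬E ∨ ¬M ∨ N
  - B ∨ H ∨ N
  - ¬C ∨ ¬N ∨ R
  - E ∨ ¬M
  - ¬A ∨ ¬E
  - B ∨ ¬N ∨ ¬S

B: True, C: False, N: False, M: False, S: False, R: True, H: True, E: False, A: False

Set B = True.
Set C = False.
Try N = True:
  (A ∨ C ∨ ¬N) forces A = True.
  (¬A ∨ M ∨ ¬N) forces M = True.
  (¬M ∨ R) forces R = True.
  clause (¬M ∨ ¬R) is falsified — backtrack.
So N = False.
  then (¬E ∨ N) forces E = False.
  then (E ∨ ¬S) forces S = False.
  then (R ∨ S) forces R = True.
  then (H ∨ ¬R) forces H = True.
  then (E ∨ ¬M) forces M = False.
  then (¬A ∨ M ∨ N ∨ ¬R) forces A = False.
All clauses satisfied.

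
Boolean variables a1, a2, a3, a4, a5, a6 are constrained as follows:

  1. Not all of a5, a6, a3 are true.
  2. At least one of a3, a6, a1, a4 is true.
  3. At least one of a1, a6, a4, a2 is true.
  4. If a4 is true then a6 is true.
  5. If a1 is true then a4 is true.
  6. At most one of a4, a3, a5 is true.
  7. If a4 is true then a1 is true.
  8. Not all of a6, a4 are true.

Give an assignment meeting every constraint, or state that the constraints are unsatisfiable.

a1=F, a2=F, a3=F, a4=F, a5=T, a6=T

  (1) {a5, a6, a3}: 2/3 true — not all ✓
  (2) {a3, a6, a1, a4}: 1 true — at least one ✓
  (3) {a1, a6, a4, a2}: 1 true — at least one ✓
  (4) a4=F ⇒ a6: vacuous ✓
  (5) a1=F ⇒ a4: vacuous ✓
  (6) {a4, a3, a5}: 1 true — at most one ✓
  (7) a4=F ⇒ a1: vacuous ✓
  (8) {a6, a4}: 1/2 true — not all ✓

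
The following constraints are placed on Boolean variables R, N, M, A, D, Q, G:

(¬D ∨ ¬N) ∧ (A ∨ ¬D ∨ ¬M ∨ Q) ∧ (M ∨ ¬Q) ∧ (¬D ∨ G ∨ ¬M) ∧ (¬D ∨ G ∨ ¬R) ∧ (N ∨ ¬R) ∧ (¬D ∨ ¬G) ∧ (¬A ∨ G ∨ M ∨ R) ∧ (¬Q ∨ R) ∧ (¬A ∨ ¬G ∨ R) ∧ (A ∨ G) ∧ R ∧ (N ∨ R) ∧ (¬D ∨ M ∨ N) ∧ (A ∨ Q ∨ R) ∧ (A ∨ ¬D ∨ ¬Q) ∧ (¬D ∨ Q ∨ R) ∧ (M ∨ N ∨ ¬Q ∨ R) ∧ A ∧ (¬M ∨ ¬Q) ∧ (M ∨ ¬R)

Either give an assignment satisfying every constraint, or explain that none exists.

Unit clause (R) forces R = True.
Unit clause (A) forces A = True.
In (M ∨ ¬R) only M is left, so M = True.
In (N ∨ ¬R) only N is left, so N = True.
In (¬M ∨ ¬Q) only ¬Q is left, so Q = False.
In (¬D ∨ ¬N) only ¬D is left, so D = False.
Set G = True.
All clauses satisfied.

R = True, N = True, M = True, A = True, D = False, Q = False, G = True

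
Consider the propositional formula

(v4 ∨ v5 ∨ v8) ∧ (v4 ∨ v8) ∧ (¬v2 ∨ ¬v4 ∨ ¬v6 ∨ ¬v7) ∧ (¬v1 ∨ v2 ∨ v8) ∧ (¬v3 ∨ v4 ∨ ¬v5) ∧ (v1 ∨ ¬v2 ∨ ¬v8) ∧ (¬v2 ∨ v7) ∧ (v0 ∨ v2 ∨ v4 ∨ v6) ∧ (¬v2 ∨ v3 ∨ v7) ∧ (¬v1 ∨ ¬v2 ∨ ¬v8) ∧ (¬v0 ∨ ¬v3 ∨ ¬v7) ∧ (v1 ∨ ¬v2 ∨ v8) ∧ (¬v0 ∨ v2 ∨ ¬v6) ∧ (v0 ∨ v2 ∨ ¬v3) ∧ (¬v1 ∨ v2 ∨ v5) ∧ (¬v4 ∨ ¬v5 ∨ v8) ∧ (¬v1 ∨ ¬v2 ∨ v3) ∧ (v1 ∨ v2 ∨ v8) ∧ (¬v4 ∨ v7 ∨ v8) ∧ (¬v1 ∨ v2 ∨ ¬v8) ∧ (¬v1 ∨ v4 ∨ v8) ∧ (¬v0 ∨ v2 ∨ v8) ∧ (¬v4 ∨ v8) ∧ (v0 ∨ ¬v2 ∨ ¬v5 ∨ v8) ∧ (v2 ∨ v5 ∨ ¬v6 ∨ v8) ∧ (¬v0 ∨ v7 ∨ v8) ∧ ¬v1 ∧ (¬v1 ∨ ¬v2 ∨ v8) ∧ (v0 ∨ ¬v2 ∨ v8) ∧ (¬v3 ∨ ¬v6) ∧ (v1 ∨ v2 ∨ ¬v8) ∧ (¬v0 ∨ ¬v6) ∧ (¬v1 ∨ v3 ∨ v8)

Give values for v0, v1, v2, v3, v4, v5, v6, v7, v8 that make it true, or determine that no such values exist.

Unsatisfiable — no assignment works.

Case v8 = True:
  (¬v1) forces v1 = False.
  (v1 ∨ ¬v2 ∨ ¬v8) forces v2 = False.
  Clause (v1 ∨ v2 ∨ ¬v8) is falsified — contradiction.
Case v8 = False:
  (v4 ∨ v8) forces v4 = True.
  Clause (¬v4 ∨ v8) is falsified — contradiction.
Both cases fail, so the formula is unsatisfiable.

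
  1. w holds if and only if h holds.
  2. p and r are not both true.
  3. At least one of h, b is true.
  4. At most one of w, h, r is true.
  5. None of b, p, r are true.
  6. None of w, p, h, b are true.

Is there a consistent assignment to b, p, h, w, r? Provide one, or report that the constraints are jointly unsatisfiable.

No satisfying assignment exists.

Case b = True:
  Constraint (5) is violated (b=T) — contradiction.
Case b = False:
  (3) with b=F forces h = True.
  Constraint (6) is violated (h=T) — contradiction.
Both cases fail — unsatisfiable.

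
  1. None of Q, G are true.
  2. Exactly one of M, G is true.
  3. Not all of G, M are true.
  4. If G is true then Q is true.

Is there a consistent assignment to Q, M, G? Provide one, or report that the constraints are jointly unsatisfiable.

Q = False, M = True, G = False

  (1) {Q, G}: 0 true — none ✓
  (2) {M, G}: 1 true — exactly one ✓
  (3) {G, M}: 1/2 true — not all ✓
  (4) G=F ⇒ Q: vacuous ✓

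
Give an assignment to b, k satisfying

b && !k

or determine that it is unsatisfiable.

b=T; k=F

  !k = True
Both conjuncts True, so the formula holds.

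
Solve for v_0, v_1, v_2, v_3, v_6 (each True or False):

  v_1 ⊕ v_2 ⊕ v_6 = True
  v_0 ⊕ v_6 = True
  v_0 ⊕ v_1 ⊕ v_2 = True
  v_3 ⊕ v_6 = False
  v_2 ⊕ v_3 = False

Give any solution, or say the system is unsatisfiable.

UNSATISFIABLE

Adding constraints 1, 2, 3 mod 2: every variable appears an even number of times on the left, so the left side is 0.
But the right sides sum to 1 (mod 2). 0 ≠ 1 — the system is inconsistent.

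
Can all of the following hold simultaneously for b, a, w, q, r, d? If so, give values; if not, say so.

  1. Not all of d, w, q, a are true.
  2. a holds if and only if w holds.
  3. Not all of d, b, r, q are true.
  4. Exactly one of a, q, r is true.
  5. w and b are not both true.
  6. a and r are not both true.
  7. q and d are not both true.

b=F, a=T, w=T, q=F, r=F, d=T

  (1) {d, w, q, a}: 3/4 true — not all ✓
  (2) a=T, w=T — same ✓
  (3) {d, b, r, q}: 1/4 true — not all ✓
  (4) {a, q, r}: 1 true — exactly one ✓
  (5) w=T, b=F — not both ✓
  (6) a=T, r=F — not both ✓
  (7) q=F, d=T — not both ✓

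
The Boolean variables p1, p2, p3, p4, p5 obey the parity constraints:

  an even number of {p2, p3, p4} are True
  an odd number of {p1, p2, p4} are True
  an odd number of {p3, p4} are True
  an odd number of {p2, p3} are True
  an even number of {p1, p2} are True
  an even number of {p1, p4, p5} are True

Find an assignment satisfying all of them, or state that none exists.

p1 = True, p2 = True, p3 = False, p4 = True, p5 = False

{p2, p3, p4}: 2 true → even ✓
{p1, p2, p4}: 3 true → odd ✓
{p3, p4}: 1 true → odd ✓
{p2, p3}: 1 true → odd ✓
{p1, p2}: 2 true → even ✓
{p1, p4, p5}: 2 true → even ✓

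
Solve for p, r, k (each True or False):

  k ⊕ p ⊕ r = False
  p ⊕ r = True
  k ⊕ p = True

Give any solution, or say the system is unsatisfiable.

p = False, r = True, k = True

k ⊕ p ⊕ r = T ⊕ F ⊕ T = False ✓
p ⊕ r = F ⊕ T = True ✓
k ⊕ p = T ⊕ F = True ✓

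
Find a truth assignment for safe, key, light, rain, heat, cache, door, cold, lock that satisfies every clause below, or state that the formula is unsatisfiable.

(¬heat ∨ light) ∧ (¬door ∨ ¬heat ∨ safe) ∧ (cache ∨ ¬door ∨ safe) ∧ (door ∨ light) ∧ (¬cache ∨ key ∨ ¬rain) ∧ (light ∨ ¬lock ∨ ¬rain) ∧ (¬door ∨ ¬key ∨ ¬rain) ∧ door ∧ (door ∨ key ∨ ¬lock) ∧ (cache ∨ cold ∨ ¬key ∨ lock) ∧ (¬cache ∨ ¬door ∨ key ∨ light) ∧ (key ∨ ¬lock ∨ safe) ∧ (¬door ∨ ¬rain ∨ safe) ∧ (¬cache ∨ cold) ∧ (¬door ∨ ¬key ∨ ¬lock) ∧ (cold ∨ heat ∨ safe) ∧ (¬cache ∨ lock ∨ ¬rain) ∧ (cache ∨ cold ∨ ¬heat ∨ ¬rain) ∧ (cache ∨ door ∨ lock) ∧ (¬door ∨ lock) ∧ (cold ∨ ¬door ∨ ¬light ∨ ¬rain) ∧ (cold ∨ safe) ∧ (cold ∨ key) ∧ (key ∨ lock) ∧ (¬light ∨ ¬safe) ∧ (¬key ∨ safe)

safe = True, key = False, light = False, rain = False, heat = False, cache = False, door = True, cold = True, lock = True

Unit clause (door) forces door = True.
In (¬door ∨ lock) only lock is left, so lock = True.
In (¬door ∨ ¬key ∨ ¬lock) only ¬key is left, so key = False.
In (cold ∨ key) only cold is left, so cold = True.
In (key ∨ ¬lock ∨ safe) only safe is left, so safe = True.
In (¬light ∨ ¬safe) only ¬light is left, so light = False.
In (¬heat ∨ light) only ¬heat is left, so heat = False.
In (light ∨ ¬lock ∨ ¬rain) only ¬rain is left, so rain = False.
In (¬cache ∨ ¬door ∨ key ∨ light) only ¬cache is left, so cache = False.
All clauses satisfied.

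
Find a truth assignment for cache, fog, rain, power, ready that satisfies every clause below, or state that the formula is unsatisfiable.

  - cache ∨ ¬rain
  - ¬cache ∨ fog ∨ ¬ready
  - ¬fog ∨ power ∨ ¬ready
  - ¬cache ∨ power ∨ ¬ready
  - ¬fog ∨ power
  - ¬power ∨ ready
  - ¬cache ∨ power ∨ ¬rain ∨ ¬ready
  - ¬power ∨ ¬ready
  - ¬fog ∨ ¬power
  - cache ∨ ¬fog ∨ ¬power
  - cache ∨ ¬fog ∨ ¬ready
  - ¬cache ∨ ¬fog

Set cache = False.
  then (cache ∨ ¬rain) forces rain = False.
Set fog = False.
Set power = False.
Set ready = False.
All clauses satisfied.

cache = False; fog = False; rain = False; power = False; ready = False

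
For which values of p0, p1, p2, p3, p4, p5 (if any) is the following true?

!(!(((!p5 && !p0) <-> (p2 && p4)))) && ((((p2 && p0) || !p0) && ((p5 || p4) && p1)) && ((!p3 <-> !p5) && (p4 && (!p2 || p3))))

p0 = False, p1 = True, p2 = False, p3 = True, p4 = True, p5 = True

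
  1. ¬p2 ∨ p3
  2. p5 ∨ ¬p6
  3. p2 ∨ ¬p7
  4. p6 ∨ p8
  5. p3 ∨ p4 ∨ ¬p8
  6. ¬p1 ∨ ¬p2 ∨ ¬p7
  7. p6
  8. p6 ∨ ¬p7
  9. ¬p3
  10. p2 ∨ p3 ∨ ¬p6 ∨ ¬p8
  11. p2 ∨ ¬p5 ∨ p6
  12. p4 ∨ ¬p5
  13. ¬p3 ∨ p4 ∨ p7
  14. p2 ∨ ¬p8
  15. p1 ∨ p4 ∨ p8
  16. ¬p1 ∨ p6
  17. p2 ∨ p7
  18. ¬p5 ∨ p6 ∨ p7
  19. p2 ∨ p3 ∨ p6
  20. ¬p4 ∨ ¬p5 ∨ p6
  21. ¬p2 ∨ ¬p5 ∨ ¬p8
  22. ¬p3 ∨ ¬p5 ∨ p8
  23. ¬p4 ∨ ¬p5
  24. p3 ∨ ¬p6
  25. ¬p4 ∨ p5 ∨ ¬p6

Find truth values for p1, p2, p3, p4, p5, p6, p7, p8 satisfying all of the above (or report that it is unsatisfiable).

Case p2 = True:
  (¬p2 ∨ p3) forces p3 = True.
  Clause (¬p3) is falsified — contradiction.
Case p2 = False:
  (p2 ∨ ¬p7) forces p7 = False.
  Clause (p2 ∨ p7) is falsified — contradiction.
Both cases fail, so the formula is unsatisfiable.

No satisfying assignment exists.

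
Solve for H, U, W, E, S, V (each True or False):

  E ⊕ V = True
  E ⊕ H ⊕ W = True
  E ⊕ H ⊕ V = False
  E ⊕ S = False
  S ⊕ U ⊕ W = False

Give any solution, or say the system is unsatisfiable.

H=T; U=F; W=T; E=T; S=T; V=F

E ⊕ V = T ⊕ F = True ✓
E ⊕ H ⊕ W = T ⊕ T ⊕ T = True ✓
E ⊕ H ⊕ V = T ⊕ T ⊕ F = False ✓
E ⊕ S = T ⊕ T = False ✓
S ⊕ U ⊕ W = T ⊕ F ⊕ T = False ✓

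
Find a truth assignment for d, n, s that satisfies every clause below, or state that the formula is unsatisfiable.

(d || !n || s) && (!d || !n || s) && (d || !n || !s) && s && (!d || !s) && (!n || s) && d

Unsatisfiable — no assignment works.

Case d = True:
  (s) forces s = True.
  Clause (!d || !s) is falsified — contradiction.
Case d = False:
  Clause (d) is falsified — contradiction.
Both cases fail, so the formula is unsatisfiable.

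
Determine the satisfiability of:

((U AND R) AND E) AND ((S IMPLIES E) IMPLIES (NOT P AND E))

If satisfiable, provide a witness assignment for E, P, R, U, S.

E = True, P = False, R = True, U = True, S = True

  (U AND R) AND E = True
    U AND R = True
  (S IMPLIES E) IMPLIES (NOT P AND E) = True
    S IMPLIES E = True
    NOT P AND E = True
      NOT P = True
Both conjuncts True, so the formula holds.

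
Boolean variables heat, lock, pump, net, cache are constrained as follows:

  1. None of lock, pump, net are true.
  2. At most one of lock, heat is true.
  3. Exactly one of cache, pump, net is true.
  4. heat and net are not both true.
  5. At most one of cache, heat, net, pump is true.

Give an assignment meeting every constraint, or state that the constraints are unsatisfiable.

heat = False, lock = False, pump = False, net = False, cache = True

  (1) {lock, pump, net}: 0 true — none ✓
  (2) {lock, heat}: 0 true — at most one ✓
  (3) {cache, pump, net}: 1 true — exactly one ✓
  (4) heat=F, net=F — not both ✓
  (5) {cache, heat, net, pump}: 1 true — at most one ✓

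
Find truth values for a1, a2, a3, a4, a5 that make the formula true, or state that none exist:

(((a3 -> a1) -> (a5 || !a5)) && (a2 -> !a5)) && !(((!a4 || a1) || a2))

a1 = False; a2 = False; a3 = True; a4 = True; a5 = True

  ((a3 -> a1) -> (a5 || !a5)) && (a2 -> !a5) = True
    (a3 -> a1) -> (a5 || !a5) = True
      a3 -> a1 = False
      a5 || !a5 = True
        !a5 = False
    a2 -> !a5 = True
      !a5 = False
  !(((!a4 || a1) || a2)) = True
    (!a4 || a1) || a2 = False
      !a4 || a1 = False
        !a4 = False
Both conjuncts True, so the formula holds.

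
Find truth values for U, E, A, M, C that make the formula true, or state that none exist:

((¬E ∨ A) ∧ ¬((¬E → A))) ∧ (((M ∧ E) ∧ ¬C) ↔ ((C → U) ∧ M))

U=T, E=F, A=F, M=F, C=F

  (¬E ∨ A) ∧ ¬((¬E → A)) = True
    ¬E ∨ A = True
      ¬E = True
    ¬((¬E → A)) = True
      ¬E → A = False
        ¬E = True
  ((M ∧ E) ∧ ¬C) ↔ ((C → U) ∧ M) = True
    (M ∧ E) ∧ ¬C = False
      M ∧ E = False
      ¬C = True
    (C → U) ∧ M = False
      C → U = True
Both conjuncts True, so the formula holds.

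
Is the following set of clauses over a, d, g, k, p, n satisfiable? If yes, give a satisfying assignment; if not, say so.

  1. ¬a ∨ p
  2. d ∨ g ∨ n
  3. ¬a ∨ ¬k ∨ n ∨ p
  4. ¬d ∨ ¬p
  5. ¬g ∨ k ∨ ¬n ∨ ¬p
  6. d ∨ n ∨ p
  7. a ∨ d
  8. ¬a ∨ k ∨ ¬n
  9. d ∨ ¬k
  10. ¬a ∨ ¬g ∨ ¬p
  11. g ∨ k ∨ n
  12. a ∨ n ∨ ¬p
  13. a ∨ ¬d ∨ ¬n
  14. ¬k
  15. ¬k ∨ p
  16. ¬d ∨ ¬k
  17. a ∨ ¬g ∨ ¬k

Unit clause (¬k) forces k = False.
Try a = True:
  (¬a ∨ p) forces p = True.
  (¬d ∨ ¬p) forces d = False.
  (¬a ∨ k ∨ ¬n) forces n = False.
  (d ∨ g ∨ n) forces g = True.
  clause (¬a ∨ ¬g ∨ ¬p) is falsified — backtrack.
So a = False.
  then (a ∨ d) forces d = True.
  then (a ∨ ¬d ∨ ¬n) forces n = False.
  then (¬d ∨ ¬p) forces p = False.
  then (g ∨ k ∨ n) forces g = True.
All clauses satisfied.

a=F; d=T; g=T; k=F; p=F; n=F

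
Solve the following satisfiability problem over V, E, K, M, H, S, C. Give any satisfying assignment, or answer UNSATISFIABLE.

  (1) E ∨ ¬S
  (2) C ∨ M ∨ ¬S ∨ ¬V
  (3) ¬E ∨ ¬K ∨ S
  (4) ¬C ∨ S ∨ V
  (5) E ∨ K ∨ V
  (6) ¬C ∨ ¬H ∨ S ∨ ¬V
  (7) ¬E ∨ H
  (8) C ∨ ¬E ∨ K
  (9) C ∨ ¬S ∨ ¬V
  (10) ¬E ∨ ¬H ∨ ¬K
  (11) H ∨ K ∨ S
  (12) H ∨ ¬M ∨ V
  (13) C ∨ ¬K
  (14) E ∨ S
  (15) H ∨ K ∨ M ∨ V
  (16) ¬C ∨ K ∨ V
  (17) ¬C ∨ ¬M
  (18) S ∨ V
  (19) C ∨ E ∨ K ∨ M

V=T, E=T, K=F, M=F, H=T, S=T, C=T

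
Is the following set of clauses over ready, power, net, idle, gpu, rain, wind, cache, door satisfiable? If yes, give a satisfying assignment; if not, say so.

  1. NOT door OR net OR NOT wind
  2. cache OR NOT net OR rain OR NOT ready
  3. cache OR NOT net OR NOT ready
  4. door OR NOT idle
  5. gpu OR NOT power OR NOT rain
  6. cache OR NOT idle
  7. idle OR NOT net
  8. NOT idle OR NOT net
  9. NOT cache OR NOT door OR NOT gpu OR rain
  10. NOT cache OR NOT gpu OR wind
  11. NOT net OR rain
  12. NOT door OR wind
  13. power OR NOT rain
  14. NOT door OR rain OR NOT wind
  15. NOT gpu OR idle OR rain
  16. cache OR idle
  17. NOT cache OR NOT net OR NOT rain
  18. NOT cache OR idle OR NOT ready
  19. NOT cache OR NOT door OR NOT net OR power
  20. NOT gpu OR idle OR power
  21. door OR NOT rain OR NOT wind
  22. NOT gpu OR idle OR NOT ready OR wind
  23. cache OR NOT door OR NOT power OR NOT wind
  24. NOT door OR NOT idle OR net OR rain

ready=F, power=T, net=F, idle=F, gpu=F, rain=F, wind=F, cache=T, door=F

Set ready = False.
Set power = True.
Try net = True:
  (idle OR NOT net) forces idle = True.
  clause (NOT idle OR NOT net) is falsified — backtrack.
So net = False.
Set idle = False.
  then (cache OR idle) forces cache = True.
Try gpu = True:
  (NOT cache OR NOT gpu OR wind) forces wind = True.
  (NOT door OR net OR NOT wind) forces door = False.
  (NOT gpu OR idle OR rain) forces rain = True.
  clause (door OR NOT rain OR NOT wind) is falsified — backtrack.
So gpu = False.
  then (gpu OR NOT power OR NOT rain) forces rain = False.
Set wind = False.
  then (NOT door OR wind) forces door = False.
All clauses satisfied.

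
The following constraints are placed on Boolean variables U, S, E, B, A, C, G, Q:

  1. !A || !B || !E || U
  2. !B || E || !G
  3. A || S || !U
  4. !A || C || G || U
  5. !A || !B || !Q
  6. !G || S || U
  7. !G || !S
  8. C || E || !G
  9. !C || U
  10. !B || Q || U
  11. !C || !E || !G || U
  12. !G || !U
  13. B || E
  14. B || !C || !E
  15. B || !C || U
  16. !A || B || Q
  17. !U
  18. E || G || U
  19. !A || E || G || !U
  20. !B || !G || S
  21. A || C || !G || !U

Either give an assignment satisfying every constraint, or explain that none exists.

Unit clause (!U) forces U = False.
In (!C || U) only !C is left, so C = False.
Set S = True.
  then (!G || !S) forces G = False.
  then (E || G || U) forces E = True.
  then (!A || C || G || U) forces A = False.
Set B = False.
Set Q = False.
All clauses satisfied.

U: False, S: True, E: True, B: False, A: False, C: False, G: False, Q: False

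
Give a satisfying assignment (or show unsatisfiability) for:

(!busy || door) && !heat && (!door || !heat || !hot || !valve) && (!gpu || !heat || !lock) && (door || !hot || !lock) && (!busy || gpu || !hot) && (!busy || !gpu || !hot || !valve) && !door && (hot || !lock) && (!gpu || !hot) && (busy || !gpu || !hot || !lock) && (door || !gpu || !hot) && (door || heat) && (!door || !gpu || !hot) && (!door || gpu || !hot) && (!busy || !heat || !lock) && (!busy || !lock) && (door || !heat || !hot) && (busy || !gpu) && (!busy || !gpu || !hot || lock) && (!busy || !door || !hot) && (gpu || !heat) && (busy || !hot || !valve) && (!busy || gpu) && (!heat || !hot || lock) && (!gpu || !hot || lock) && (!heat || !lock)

UNSATISFIABLE

Case heat = True:
  Clause (!heat) is falsified — contradiction.
Case heat = False:
  (!door) forces door = False.
  Clause (door || heat) is falsified — contradiction.
Both cases fail, so the formula is unsatisfiable.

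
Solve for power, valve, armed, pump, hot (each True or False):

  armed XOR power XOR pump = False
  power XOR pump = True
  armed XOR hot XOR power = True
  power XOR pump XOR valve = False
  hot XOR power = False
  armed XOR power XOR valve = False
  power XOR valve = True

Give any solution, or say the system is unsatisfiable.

power: False, valve: True, armed: True, pump: True, hot: False

armed XOR power XOR pump = T XOR F XOR T = False ✓
power XOR pump = F XOR T = True ✓
armed XOR hot XOR power = T XOR F XOR F = True ✓
power XOR pump XOR valve = F XOR T XOR T = False ✓
hot XOR power = F XOR F = False ✓
armed XOR power XOR valve = T XOR F XOR T = False ✓
power XOR valve = F XOR T = True ✓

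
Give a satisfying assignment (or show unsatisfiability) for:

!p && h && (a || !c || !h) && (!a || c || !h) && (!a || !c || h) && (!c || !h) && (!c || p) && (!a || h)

h = True; c = False; a = False; p = False

Unit clause (!p) forces p = False.
Unit clause (h) forces h = True.
In (!c || !h) only !c is left, so c = False.
In (!a || c || !h) only !a is left, so a = False.
All clauses satisfied.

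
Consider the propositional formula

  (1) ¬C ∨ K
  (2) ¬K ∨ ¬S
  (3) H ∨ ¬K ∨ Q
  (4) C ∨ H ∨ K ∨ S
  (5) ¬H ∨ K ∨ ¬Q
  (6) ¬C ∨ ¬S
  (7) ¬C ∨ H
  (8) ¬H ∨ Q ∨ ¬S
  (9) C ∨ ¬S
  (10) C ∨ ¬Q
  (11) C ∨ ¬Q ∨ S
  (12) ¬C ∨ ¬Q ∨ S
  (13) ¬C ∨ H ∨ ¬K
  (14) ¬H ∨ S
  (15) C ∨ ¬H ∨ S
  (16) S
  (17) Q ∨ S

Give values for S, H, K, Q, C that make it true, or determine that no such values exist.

No satisfying assignment exists.

Case S = True:
  (¬K ∨ ¬S) forces K = False.
  (¬C ∨ K) forces C = False.
  Clause (C ∨ ¬S) is falsified — contradiction.
Case S = False:
  Clause (S) is falsified — contradiction.
Both cases fail, so the formula is unsatisfiable.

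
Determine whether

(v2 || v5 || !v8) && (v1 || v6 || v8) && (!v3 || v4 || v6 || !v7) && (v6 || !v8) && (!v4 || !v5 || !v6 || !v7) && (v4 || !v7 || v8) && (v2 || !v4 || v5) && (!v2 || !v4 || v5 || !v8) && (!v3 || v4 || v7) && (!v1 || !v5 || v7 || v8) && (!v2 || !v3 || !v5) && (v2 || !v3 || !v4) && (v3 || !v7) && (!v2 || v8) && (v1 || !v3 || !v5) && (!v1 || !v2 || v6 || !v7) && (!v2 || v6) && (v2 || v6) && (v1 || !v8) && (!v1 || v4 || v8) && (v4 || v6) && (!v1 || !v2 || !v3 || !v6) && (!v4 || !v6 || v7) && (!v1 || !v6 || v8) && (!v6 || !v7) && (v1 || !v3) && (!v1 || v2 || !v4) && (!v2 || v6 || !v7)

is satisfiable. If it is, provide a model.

v1 = True; v2 = False; v3 = False; v4 = False; v5 = True; v6 = True; v7 = False; v8 = True

Set v1 = True.
Set v2 = False.
  then (v2 || v6) forces v6 = True.
  then (!v1 || !v6 || v8) forces v8 = True.
  then (!v6 || !v7) forces v7 = False.
  then (!v1 || v2 || !v4) forces v4 = False.
  then (v2 || v5 || !v8) forces v5 = True.
  then (!v3 || v4 || v7) forces v3 = False.
All clauses satisfied.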